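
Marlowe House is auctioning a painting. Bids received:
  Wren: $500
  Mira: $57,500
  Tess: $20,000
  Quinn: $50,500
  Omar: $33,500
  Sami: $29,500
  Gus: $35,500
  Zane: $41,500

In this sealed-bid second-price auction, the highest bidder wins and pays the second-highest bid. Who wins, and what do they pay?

Bids ranked: 57,500 (Mira) > 50,500 (Quinn) > 41,500 (Zane) > 35,500 (Gus) > 33,500 (Omar) > 29,500 (Sami) > …
Mira is highest; pays the second-highest bid, $50,500.

Mira pays $50,500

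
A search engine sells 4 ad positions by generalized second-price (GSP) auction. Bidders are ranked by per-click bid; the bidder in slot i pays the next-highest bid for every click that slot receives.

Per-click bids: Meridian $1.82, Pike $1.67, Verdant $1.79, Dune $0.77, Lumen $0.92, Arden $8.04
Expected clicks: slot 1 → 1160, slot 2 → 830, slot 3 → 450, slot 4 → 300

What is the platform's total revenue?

Ranked by bid: $8.04 (Arden) > $1.82 (Meridian) > $1.79 (Verdant) > $1.67 (Pike) > $0.92 (Lumen) > …
Slot 1: Arden pays $1.82 × 1160 = $2111.20
Slot 2: Meridian pays $1.79 × 830 = $1485.70
Slot 3: Verdant pays $1.67 × 450 = $751.50
Slot 4: Pike pays $0.92 × 300 = $276.00
Total = $4624.40

Total revenue: $4624.40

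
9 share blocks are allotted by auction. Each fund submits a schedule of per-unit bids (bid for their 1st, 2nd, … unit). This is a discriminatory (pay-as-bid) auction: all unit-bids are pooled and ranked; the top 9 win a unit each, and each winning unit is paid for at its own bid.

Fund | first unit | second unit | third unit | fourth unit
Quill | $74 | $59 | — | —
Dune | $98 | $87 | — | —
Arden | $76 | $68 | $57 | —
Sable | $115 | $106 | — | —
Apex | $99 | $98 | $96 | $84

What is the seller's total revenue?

Pooled unit-bids ranked (top 9): 115 (Sable-1), 106 (Sable-2), 99 (Apex-1), 98 (Dune-1), 98 (Apex-2), 96 (Apex-3), 87 (Dune-2), 84 (Apex-4), 76 (Arden-1)
Next rejected bid: $74 (not a price — pay-as-bid).
Each winning unit pays its own bid.
Revenue = 115 + 106 + 99 + 98 + 98 + 96 + 87 + 84 + 76 = $859.

Total revenue: $859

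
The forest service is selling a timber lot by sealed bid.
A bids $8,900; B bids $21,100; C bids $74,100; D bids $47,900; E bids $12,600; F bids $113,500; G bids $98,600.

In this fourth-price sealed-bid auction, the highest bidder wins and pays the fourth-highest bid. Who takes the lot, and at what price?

F pays $47,900

Bids in order: 113,500 (F) > 98,600 (G) > 74,100 (C) > 47,900 (D) > 21,100 (B) > 12,600 (E) > …
F is highest; pays the fourth-highest bid, $47,900.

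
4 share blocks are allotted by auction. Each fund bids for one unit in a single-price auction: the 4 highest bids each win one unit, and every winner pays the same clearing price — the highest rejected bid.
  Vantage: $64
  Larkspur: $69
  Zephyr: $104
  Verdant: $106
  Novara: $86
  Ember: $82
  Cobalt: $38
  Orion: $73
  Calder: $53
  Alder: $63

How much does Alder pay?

Alder pays $0

Bids ranked high→low: 106 (Verdant), 104 (Zephyr), 86 (Novara), 82 (Ember), 73 (Orion), 69 (Larkspur), …
Top 4: Verdant, Zephyr, Novara, Ember.
Highest unsuccessful bid: $73 → clearing price.
Alder does not win → pays $0.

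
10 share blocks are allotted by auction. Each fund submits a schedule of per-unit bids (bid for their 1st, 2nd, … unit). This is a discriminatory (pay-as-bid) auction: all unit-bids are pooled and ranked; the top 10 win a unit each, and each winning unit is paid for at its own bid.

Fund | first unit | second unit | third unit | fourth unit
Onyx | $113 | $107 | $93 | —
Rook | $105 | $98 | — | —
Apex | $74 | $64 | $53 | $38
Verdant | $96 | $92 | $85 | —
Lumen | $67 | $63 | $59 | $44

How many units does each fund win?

Pooled unit-bids ranked (top 10): 113 (Onyx-1), 107 (Onyx-2), 105 (Rook-1), 98 (Rook-2), 96 (Verdant-1), 93 (Onyx-3), 92 (Verdant-2), 85 (Verdant-3), 74 (Apex-1), 67 (Lumen-1)
Next rejected bid: $64 (not a price — pay-as-bid).
Allocation: Apex 1, Lumen 1, Onyx 3, Rook 2, Verdant 3.

Apex 1, Lumen 1, Onyx 3, Rook 2, Verdant 3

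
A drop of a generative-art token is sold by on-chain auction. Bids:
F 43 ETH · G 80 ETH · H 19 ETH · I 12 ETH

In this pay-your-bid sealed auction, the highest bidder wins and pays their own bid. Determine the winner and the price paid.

G pays 80 ETH

Pay-your-bid sealed auction: the highest bidder wins and pays their own bid.
Bids in order: 80 (G) > 43 (F) > 19 (H) > 12 (I)
G is highest → pays own bid, 80 ETH.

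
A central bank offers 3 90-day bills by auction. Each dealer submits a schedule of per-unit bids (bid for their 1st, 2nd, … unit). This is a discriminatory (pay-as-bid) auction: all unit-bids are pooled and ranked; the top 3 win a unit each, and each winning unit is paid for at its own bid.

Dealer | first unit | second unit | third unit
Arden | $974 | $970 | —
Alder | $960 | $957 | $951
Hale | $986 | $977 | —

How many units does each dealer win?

Pooled unit-bids ranked (top 3): 986 (Hale-1), 977 (Hale-2), 974 (Arden-1)
Next rejected bid: $970 (not a price — pay-as-bid).
Allocation: Arden 1, Hale 2.

Arden 1, Hale 2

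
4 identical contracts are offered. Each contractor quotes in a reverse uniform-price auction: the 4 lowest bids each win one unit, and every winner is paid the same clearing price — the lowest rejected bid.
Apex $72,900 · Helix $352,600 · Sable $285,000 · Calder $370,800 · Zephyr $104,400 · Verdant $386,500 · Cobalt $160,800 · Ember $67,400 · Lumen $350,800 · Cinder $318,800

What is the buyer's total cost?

Total cost: $1,140,000

Sorting: 67,400 (Ember), 72,900 (Apex), 104,400 (Zephyr), 160,800 (Cobalt), 285,000 (Sable), 318,800 (Cinder), …
Winners (4 units): Ember, Apex, Zephyr, Cobalt.
Clearing price = lowest rejected bid = $285,000.
Total cost = 4 × $285,000 = $1,140,000.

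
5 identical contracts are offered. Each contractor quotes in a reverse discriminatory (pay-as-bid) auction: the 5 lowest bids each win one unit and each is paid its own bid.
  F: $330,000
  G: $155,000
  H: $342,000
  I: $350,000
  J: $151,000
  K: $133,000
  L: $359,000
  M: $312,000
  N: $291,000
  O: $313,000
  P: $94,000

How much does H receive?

Sorting: 94,000 (P), 133,000 (K), 151,000 (J), 155,000 (G), 291,000 (N), 312,000 (M), 313,000 (O), …
The 5 lowest are P, K, J, G, N.
H does not win → $0.

H is paid $0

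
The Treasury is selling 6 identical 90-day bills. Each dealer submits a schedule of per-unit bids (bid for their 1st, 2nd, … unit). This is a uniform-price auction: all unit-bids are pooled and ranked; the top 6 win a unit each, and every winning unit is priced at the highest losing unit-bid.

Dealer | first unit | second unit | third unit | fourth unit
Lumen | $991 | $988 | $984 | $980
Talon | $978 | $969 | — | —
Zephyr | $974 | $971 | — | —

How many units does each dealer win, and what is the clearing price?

All unit-bids, highest first — top 6: 991 (Lumen-1), 988 (Lumen-2), 984 (Lumen-3), 980 (Lumen-4), 978 (Talon-1), 974 (Zephyr-1)
The (k+1)-th unit-bid is $971.
Allocation: Lumen 4, Talon 1, Zephyr 1.

Lumen 4, Talon 1, Zephyr 1; clearing price $971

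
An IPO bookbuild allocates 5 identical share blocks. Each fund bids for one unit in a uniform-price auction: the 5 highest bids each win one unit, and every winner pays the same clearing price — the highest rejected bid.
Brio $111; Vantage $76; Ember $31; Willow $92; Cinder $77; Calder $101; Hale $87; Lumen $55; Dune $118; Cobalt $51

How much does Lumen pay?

Lumen pays $0

Ordering the bids: 118 (Dune), 111 (Brio), 101 (Calder), 92 (Willow), 87 (Hale), 77 (Cinder), 76 (Vantage), …
The 5 highest are Dune, Brio, Calder, Willow, Hale.
Clearing price = highest rejected bid = $77.
Lumen does not win → pays $0.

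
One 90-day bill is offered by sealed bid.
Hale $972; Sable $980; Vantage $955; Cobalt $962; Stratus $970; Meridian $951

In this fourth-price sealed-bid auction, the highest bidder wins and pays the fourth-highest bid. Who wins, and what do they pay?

Sable pays $962

Bids in order: 980 (Sable) > 972 (Hale) > 970 (Stratus) > 962 (Cobalt) > 955 (Vantage) > 951 (Meridian)
Sable wins; payment is bid #4 in the ranking = $962.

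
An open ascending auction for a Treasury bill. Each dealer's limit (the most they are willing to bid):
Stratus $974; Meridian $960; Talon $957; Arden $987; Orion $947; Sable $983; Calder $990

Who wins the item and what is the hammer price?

Calder wins at $987

Sorting limits: 990 (Calder) > 987 (Arden) > 983 (Sable) > 974 (Stratus) > 960 (Meridian) > 957 (Talon) > …
Once the price passes $987, only Calder is left; the hammer falls at Arden's limit of $987.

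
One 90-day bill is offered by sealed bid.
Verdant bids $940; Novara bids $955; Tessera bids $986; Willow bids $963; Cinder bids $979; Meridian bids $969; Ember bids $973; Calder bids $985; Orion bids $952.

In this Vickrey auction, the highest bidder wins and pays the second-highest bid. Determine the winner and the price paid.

Bids ranked: 986 (Tessera) > 985 (Calder) > 979 (Cinder) > 973 (Ember) > 969 (Meridian) > 963 (Willow) > …
Tessera is highest; pays the second-highest bid, $985.

Tessera pays $985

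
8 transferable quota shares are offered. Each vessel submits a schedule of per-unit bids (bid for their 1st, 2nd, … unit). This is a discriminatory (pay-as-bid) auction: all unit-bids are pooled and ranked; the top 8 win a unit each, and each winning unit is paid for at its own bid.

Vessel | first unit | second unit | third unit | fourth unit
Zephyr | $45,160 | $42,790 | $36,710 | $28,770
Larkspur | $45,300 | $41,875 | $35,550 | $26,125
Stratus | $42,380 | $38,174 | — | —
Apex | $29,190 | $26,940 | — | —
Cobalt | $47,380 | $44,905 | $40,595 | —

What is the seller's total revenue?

All unit-bids, highest first — top 8: 47,380 (Cobalt-1), 45,300 (Larkspur-1), 45,160 (Zephyr-1), 44,905 (Cobalt-2), 42,790 (Zephyr-2), 42,380 (Stratus-1), 41,875 (Larkspur-2), 40,595 (Cobalt-3)
Next rejected bid: $38,174 (not a price — pay-as-bid).
Each winning unit pays its own bid.
Revenue = 47,380 + 45,300 + 45,160 + 44,905 + 42,790 + 42,380 + 41,875 + 40,595 = $350,385.

Total revenue: $350,385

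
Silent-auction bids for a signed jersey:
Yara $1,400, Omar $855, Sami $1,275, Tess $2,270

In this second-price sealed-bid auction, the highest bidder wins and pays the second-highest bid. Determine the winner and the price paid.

Tess pays $1,400

Second-price sealed-bid auction: the highest bidder wins and pays the second-highest bid.
Bids ranked: 2,270 (Tess) > 1,400 (Yara) > 1,275 (Sami) > 855 (Omar)
Tess wins with the highest bid; price is set by the runner-up at $1,400.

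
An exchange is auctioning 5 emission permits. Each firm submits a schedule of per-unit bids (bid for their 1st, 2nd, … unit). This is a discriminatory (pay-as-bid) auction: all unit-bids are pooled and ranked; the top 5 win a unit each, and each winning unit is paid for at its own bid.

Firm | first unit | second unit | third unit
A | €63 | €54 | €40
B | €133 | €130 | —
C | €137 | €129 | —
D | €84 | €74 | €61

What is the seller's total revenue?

All unit-bids, highest first — top 5: 137 (C-1), 133 (B-1), 130 (B-2), 129 (C-2), 84 (D-1)
Next rejected bid: €74 (not a price — pay-as-bid).
Each winning unit pays its own bid.
Revenue = 137 + 133 + 130 + 129 + 84 = €613.

Total revenue: €613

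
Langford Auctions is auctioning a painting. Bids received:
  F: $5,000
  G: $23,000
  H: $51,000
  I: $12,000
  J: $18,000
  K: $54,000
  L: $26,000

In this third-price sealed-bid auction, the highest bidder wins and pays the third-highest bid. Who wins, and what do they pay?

Rule: the highest bidder wins and pays the third-highest bid.
Bids in order: 54,000 (K) > 51,000 (H) > 26,000 (L) > 23,000 (G) > 18,000 (J) > 12,000 (I) > …
K is highest; pays the third-highest bid, $26,000.

K pays $26,000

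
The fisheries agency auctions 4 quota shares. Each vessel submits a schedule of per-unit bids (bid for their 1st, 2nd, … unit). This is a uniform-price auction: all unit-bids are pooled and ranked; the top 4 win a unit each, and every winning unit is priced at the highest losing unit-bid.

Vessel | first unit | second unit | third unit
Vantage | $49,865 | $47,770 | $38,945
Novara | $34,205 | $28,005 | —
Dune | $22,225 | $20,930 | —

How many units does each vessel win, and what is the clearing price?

Novara 1, Vantage 3; clearing price $28,005

All unit-bids, highest first — top 4: 49,865 (Vantage-1), 47,770 (Vantage-2), 38,945 (Vantage-3), 34,205 (Novara-1)
First bid not allocated: $28,005.
Allocation: Novara 1, Vantage 3.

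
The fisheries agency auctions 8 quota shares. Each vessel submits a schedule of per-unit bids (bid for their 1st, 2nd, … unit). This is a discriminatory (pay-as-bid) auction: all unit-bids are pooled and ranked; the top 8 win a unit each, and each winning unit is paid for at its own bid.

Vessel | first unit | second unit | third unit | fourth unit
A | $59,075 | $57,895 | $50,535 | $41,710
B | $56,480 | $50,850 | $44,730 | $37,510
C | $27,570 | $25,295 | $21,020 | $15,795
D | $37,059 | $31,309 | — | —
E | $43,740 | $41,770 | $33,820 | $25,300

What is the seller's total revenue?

Merging the schedules and taking the best 8: 59,075 (A-1), 57,895 (A-2), 56,480 (B-1), 50,850 (B-2), 50,535 (A-3), 44,730 (B-3), 43,740 (E-1), 41,770 (E-2)
Next rejected bid: $41,710 (not a price — pay-as-bid).
Each winning unit pays its own bid.
Revenue = 59,075 + 57,895 + 56,480 + 50,850 + 50,535 + 44,730 + 43,740 + 41,770 = $405,075.

Total revenue: $405,075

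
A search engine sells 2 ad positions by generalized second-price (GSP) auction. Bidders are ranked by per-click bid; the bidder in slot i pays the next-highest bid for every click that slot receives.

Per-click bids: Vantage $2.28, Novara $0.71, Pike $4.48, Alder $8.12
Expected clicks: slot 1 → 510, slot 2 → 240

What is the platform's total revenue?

Total revenue: $2832.00

Per-click bids in order: $8.12 (Alder) > $4.48 (Pike) > $2.28 (Vantage) > …
Slot 1: Alder pays $4.48 × 510 = $2284.80
Slot 2: Pike pays $2.28 × 240 = $547.20
Total = $2832.00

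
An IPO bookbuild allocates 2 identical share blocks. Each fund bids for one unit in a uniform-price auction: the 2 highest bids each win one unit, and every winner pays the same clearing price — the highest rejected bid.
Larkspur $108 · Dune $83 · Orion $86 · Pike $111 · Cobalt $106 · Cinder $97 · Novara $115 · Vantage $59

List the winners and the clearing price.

Novara, Pike; each pays $108

Sorting: 115 (Novara), 111 (Pike), 108 (Larkspur), 106 (Cobalt), …
The 2 highest are Novara, Pike.
First losing bid is Larkspur's $108, which sets the uniform price.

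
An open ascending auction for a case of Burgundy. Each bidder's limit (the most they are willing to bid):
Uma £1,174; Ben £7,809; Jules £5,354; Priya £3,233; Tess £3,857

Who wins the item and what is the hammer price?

Limits ranked: 7,809 (Ben) > 5,354 (Jules) > 3,857 (Tess) > 3,233 (Priya) > 1,174 (Uma)
Bidding ends when Jules exits at £5,354; Ben takes it.

Ben wins at £5,354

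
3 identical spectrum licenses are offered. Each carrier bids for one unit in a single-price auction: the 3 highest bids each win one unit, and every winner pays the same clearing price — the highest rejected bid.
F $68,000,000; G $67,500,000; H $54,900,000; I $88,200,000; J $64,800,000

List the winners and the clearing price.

I, F, G; each pays $64,800,000

Bids ranked high→low: 88,200,000 (I), 68,000,000 (F), 67,500,000 (G), 64,800,000 (J), 54,900,000 (H)
Winners (3 units): I, F, G.
Clearing price = highest rejected bid = $64,800,000.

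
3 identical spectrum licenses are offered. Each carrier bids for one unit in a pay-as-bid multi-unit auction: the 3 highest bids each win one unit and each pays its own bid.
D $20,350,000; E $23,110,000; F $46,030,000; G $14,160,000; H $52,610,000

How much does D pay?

D pays $0

Bids ranked high→low: 52,610,000 (H), 46,030,000 (F), 23,110,000 (E), 20,350,000 (D), 14,160,000 (G)
The 3 highest are H, F, E.
D does not win → $0.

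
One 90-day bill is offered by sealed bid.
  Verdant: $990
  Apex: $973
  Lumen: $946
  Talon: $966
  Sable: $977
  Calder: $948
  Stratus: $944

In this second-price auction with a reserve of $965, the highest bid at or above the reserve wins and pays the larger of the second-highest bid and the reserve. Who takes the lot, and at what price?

Verdant pays $977

Bids ranked: 990 (Verdant) > 977 (Sable) > 973 (Apex) > 966 (Talon) > 948 (Calder) > 946 (Lumen) > …
Verdant has the top bid at or above the reserve ($990).
max(second-highest $977, reserve $965) = $977; the reserve does not bind.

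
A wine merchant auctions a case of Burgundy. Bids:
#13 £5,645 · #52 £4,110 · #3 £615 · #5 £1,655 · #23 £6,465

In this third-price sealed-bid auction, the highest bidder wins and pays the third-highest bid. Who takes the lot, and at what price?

#23 pays £4,110

Third-price sealed-bid auction: the highest bidder wins and pays the third-highest bid.
Sorting bids: 6,465 (#23) > 5,645 (#13) > 4,110 (#52) > 1,655 (#5) > 615 (#3)
#23 is highest; pays the third-highest bid, £4,110.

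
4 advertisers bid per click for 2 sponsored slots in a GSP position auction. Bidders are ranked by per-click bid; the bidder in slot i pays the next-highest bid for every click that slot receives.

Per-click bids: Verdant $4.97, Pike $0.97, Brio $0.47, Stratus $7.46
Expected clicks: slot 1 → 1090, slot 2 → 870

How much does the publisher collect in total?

Ranked by bid: $7.46 (Stratus) > $4.97 (Verdant) > $0.97 (Pike) > …
Slot 1: Stratus pays $4.97 × 1090 = $5417.30
Slot 2: Verdant pays $0.97 × 870 = $843.90
Total = $6261.20

Total revenue: $6261.20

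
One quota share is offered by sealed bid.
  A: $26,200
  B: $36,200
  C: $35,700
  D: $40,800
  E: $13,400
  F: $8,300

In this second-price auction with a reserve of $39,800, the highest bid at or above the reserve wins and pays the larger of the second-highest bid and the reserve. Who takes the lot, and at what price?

D pays $39,800

Bids ranked: 40,800 (D) > 36,200 (B) > 35,700 (C) > 26,200 (A) > 13,400 (E) > 8,300 (F)
D has the top bid at or above the reserve ($40,800).
Second-highest bid $36,200 is below the reserve $39,800, so the reserve binds → payment $39,800.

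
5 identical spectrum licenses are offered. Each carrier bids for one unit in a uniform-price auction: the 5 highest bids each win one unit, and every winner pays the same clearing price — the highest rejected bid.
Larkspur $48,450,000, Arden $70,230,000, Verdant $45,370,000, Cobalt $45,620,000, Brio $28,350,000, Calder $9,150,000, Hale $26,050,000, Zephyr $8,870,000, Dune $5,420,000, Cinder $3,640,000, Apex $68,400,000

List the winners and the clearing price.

Ordering the bids: 70,230,000 (Arden), 68,400,000 (Apex), 48,450,000 (Larkspur), 45,620,000 (Cobalt), 45,370,000 (Verdant), 28,350,000 (Brio), 26,050,000 (Hale), …
Top 5: Arden, Apex, Larkspur, Cobalt, Verdant.
Clearing price = highest rejected bid = $28,350,000.

Arden, Apex, Larkspur, Cobalt, Verdant; each pays $28,350,000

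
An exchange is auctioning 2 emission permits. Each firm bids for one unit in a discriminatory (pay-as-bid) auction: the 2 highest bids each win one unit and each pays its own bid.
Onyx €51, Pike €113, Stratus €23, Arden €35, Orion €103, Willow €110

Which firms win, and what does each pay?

Pike €113, Willow €110

Sorting: 113 (Pike), 110 (Willow), 103 (Orion), 51 (Onyx), …
Winners (2 units): Pike, Willow.
Each winner pays its own bid: Pike €113, Willow €110.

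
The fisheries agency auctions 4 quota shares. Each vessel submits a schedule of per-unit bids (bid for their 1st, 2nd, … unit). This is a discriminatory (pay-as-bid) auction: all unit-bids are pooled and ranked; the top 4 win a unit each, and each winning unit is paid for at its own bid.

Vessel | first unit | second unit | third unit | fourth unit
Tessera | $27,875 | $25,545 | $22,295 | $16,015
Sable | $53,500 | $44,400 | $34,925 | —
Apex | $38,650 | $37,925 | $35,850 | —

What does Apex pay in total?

Pooled unit-bids ranked (top 4): 53,500 (Sable-1), 44,400 (Sable-2), 38,650 (Apex-1), 37,925 (Apex-2)
Next rejected bid: $35,850 (not a price — pay-as-bid).
Apex's winning unit-bids: 38,650 + 37,925 = $76,575.

Apex pays $76,575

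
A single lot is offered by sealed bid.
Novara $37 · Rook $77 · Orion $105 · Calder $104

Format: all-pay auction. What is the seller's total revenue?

Total revenue: $323

Bids ranked: 105 (Orion) > 104 (Calder) > 77 (Rook) > 37 (Novara)
Orion wins with the top bid; all bids are sunk regardless.
Every bidder forfeits their bid regardless of winning.
Revenue = 37 + 77 + 105 + 104 = $323.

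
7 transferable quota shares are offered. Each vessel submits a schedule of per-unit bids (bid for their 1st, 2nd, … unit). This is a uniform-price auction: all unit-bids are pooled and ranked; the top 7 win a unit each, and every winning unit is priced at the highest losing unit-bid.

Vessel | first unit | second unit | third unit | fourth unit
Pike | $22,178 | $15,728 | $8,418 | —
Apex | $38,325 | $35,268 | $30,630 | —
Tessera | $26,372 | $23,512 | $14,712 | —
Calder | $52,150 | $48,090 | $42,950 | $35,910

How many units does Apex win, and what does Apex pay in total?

Apex: 3 units, pays $79,116

Pooled unit-bids ranked (top 7): 52,150 (Calder-1), 48,090 (Calder-2), 42,950 (Calder-3), 38,325 (Apex-1), 35,910 (Calder-4), 35,268 (Apex-2), 30,630 (Apex-3)
First bid not allocated: $26,372.
Apex wins 3 unit(s) at $26,372 each.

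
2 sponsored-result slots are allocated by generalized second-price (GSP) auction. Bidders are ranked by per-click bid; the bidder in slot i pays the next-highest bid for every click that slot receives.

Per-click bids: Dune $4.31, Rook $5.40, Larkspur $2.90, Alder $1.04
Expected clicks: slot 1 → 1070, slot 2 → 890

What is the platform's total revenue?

Total revenue: $7192.70

Sorting advertisers: $5.40 (Rook) > $4.31 (Dune) > $2.90 (Larkspur) > …
Slot 1: Rook pays $4.31 × 1070 = $4611.70
Slot 2: Dune pays $2.90 × 890 = $2581.00
Total = $7192.70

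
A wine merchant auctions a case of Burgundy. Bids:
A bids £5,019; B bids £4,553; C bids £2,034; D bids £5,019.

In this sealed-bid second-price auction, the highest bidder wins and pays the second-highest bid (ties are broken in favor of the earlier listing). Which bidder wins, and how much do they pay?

A pays £5,019

Bids in order: 5,019 (A) > 5,019 (D) > 4,553 (B) > 2,034 (C)
Tie at £5,019 → A wins by tie-break.
A wins with the highest bid; price is set by the runner-up at £5,019.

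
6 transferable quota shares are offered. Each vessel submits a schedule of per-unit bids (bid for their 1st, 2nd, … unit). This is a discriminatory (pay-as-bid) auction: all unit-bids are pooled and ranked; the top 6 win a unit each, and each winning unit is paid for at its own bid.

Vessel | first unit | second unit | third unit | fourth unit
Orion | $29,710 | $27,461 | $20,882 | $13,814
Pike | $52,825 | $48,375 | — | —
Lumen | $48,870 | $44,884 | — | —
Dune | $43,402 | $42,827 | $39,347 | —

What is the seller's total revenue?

Total revenue: $281,183

Pooled unit-bids ranked (top 6): 52,825 (Pike-1), 48,870 (Lumen-1), 48,375 (Pike-2), 44,884 (Lumen-2), 43,402 (Dune-1), 42,827 (Dune-2)
Next rejected bid: $39,347 (not a price — pay-as-bid).
Each winning unit pays its own bid.
Revenue = 52,825 + 48,870 + 48,375 + 44,884 + 43,402 + 42,827 = $281,183.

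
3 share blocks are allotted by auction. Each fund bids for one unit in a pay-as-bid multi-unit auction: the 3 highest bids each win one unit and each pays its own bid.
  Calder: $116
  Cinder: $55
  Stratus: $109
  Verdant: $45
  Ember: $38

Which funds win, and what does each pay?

Sorting: 116 (Calder), 109 (Stratus), 55 (Cinder), 45 (Verdant), 38 (Ember)
Top 3: Calder, Stratus, Cinder.
Each winner pays its own bid: Calder $116, Stratus $109, Cinder $55.

Calder $116, Stratus $109, Cinder $55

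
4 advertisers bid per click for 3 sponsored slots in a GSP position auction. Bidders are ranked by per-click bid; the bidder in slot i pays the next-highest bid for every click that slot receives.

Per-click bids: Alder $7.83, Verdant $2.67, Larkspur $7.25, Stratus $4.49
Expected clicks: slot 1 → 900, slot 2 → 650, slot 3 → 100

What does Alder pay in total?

Alder pays $6525.00

Sorting advertisers: $7.83 (Alder) > $7.25 (Larkspur) > $4.49 (Stratus) > $2.67 (Verdant)
Alder holds slot 1 → pays next bid $7.25 × 900 clicks = $6525.00.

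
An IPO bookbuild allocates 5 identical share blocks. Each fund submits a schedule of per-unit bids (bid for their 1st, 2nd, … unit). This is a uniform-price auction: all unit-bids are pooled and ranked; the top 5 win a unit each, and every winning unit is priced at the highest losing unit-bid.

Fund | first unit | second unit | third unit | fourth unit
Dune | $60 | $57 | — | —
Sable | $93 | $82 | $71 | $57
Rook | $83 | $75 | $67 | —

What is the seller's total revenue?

Total revenue: $335

Pooled unit-bids ranked (top 5): 93 (Sable-1), 83 (Rook-1), 82 (Sable-2), 75 (Rook-2), 71 (Sable-3)
First bid not allocated: $67.
Allocation: Rook 2, Sable 3. Every unit priced at $67.
Revenue = 5 × 67 = $335.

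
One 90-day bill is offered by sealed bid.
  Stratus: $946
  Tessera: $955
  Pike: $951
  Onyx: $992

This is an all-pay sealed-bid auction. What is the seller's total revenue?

Rule: the highest bidder wins the item, but every bidder pays their own bid.
Bids in order: 992 (Onyx) > 955 (Tessera) > 951 (Pike) > 946 (Stratus)
Onyx wins with the top bid; all bids are sunk regardless.
Every bidder forfeits their bid regardless of winning.
Revenue = 946 + 955 + 951 + 992 = $3,844.

Total revenue: $3,844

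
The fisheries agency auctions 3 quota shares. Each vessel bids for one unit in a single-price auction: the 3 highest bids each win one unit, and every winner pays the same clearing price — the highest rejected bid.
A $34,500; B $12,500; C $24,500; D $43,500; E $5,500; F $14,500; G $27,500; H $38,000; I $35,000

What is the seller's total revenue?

Sorting: 43,500 (D), 38,000 (H), 35,000 (I), 34,500 (A), 27,500 (G), …
Top 3: D, H, I.
Clearing price = highest rejected bid = $34,500.
Total revenue = 3 × $34,500 = $103,500.

Total revenue: $103,500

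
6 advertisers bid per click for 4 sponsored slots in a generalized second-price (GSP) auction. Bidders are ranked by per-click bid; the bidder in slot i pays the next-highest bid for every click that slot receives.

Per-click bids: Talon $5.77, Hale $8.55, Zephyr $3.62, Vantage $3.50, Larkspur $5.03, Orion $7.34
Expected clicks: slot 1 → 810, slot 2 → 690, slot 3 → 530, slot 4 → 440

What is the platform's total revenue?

Total revenue: $14185.40

Ranked by bid: $8.55 (Hale) > $7.34 (Orion) > $5.77 (Talon) > $5.03 (Larkspur) > $3.62 (Zephyr) > …
Slot 1: Hale pays $7.34 × 810 = $5945.40
Slot 2: Orion pays $5.77 × 690 = $3981.30
Slot 3: Talon pays $5.03 × 530 = $2665.90
Slot 4: Larkspur pays $3.62 × 440 = $1592.80
Total = $14185.40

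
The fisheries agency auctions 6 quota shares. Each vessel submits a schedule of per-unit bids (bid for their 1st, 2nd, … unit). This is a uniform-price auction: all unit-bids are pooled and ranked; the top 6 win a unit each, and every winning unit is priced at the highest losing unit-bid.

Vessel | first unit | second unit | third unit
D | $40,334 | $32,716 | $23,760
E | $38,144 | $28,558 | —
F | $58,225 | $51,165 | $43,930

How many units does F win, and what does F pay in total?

All unit-bids, highest first — top 6: 58,225 (F-1), 51,165 (F-2), 43,930 (F-3), 40,334 (D-1), 38,144 (E-1), 32,716 (D-2)
The (k+1)-th unit-bid is $28,558.
F wins 3 unit(s) at $28,558 each.

F: 3 units, pays $85,674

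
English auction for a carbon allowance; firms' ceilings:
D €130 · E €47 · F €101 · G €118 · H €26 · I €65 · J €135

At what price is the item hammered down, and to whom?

J wins at €130

Limits in order: 135 (J) > 130 (D) > 118 (G) > 101 (F) > 65 (I) > 47 (E) > …
Bidding ends when D exits at €130; J takes it.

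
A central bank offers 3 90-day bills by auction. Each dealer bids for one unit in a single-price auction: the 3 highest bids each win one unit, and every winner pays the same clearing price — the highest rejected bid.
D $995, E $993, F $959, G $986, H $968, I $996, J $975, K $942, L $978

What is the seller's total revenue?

Total revenue: $2,958

Bids ranked high→low: 996 (I), 995 (D), 993 (E), 986 (G), 978 (L), …
Top 3: I, D, E.
Highest unsuccessful bid: $986 → clearing price.
Total revenue = 3 × $986 = $2,958.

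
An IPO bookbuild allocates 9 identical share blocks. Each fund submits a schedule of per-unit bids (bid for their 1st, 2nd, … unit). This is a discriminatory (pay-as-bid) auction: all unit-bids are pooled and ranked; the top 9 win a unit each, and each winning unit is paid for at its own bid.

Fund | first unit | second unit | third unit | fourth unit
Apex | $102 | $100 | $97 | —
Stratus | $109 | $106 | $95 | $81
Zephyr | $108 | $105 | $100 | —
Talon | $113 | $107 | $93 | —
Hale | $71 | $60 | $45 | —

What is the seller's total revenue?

All unit-bids, highest first — top 9: 113 (Talon-1), 109 (Stratus-1), 108 (Zephyr-1), 107 (Talon-2), 106 (Stratus-2), 105 (Zephyr-2), 102 (Apex-1), 100 (Apex-2), 100 (Zephyr-3)
Next rejected bid: $97 (not a price — pay-as-bid).
Each winning unit pays its own bid.
Revenue = 113 + 109 + 108 + 107 + 106 + 105 + 102 + 100 + 100 = $950.

Total revenue: $950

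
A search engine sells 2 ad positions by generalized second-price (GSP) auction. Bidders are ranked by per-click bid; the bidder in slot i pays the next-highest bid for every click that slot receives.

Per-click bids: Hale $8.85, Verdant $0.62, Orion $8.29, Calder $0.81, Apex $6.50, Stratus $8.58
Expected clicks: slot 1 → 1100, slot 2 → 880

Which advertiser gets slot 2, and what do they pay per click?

Ranked by bid: $8.85 (Hale) > $8.58 (Stratus) > $8.29 (Orion) > …
Slot 2 goes to the second-ranked bidder, Stratus, who pays the next bid down: $8.29/click.

Stratus; $8.29 per click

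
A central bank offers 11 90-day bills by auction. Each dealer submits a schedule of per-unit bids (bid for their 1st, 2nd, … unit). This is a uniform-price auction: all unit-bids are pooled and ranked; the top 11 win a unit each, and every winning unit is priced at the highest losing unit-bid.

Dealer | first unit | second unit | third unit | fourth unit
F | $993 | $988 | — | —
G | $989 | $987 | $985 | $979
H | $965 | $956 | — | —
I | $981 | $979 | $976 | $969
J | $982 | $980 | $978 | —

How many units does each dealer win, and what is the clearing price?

All unit-bids, highest first — top 11: 993 (F-1), 989 (G-1), 988 (F-2), 987 (G-2), 985 (G-3), 982 (J-1), 981 (I-1), 980 (J-2), 979 (G-4), 979 (I-2), 978 (J-3)
Highest rejected unit-bid = $976.
Allocation: F 2, G 4, I 2, J 3.

F 2, G 4, I 2, J 3; clearing price $976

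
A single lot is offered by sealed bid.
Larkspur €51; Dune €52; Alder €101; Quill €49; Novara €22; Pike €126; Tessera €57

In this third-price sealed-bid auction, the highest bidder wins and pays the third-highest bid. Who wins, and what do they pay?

Pike pays €57

Bids ranked: 126 (Pike) > 101 (Alder) > 57 (Tessera) > 52 (Dune) > 51 (Larkspur) > 49 (Quill) > …
Pike is highest; pays the third-highest bid, €57.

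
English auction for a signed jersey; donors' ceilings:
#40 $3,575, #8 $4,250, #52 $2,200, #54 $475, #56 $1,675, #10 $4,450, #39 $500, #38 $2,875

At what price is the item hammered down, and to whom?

Limits in order: 4,450 (#10) > 4,250 (#8) > 3,575 (#40) > 2,875 (#38) > 2,200 (#52) > 1,675 (#56) > …
#8 is the last rival to drop out, at $4,250; #10 remains and wins at that price.

#10 wins at $4,250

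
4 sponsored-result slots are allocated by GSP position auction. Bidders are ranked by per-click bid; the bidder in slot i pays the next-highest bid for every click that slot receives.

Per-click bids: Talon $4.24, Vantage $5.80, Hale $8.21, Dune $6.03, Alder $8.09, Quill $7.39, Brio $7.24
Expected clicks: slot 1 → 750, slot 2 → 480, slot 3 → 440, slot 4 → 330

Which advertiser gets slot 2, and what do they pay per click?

Ranked by bid: $8.21 (Hale) > $8.09 (Alder) > $7.39 (Quill) > $7.24 (Brio) > $6.03 (Dune) > …
Slot 2 goes to the second-ranked bidder, Alder, who pays the next bid down: $7.39/click.

Alder; $7.39 per click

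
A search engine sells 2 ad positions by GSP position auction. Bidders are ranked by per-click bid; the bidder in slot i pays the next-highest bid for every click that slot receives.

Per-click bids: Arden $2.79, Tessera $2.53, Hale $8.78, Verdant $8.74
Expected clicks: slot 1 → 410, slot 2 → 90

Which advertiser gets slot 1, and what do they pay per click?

Hale; $8.74 per click

Sorting advertisers: $8.78 (Hale) > $8.74 (Verdant) > $2.79 (Arden) > …
Slot 1 goes to the first-ranked bidder, Hale, who pays the next bid down: $8.74/click.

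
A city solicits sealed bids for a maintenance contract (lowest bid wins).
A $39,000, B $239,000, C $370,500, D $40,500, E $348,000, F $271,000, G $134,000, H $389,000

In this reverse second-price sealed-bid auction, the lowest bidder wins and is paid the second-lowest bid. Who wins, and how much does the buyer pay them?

A is paid $40,500

Rule: the lowest bidder wins and is paid the second-lowest bid.
Bids in order: 39,000 (A) < 40,500 (D) < 134,000 (G) < 239,000 (B) < 271,000 (F) < 348,000 (E) < …
A wins with the lowest bid; price is set by the runner-up at $40,500.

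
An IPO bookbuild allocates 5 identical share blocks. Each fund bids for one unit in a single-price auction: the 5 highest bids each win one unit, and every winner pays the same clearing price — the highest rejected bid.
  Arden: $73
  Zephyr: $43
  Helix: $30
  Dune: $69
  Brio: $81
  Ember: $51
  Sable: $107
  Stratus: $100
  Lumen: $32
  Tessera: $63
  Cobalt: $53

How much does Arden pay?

Arden pays $63

Sorting: 107 (Sable), 100 (Stratus), 81 (Brio), 73 (Arden), 69 (Dune), 63 (Tessera), 53 (Cobalt), …
Top 5: Sable, Stratus, Brio, Arden, Dune.
Highest unsuccessful bid: $63 → clearing price.
Arden wins → pays $63.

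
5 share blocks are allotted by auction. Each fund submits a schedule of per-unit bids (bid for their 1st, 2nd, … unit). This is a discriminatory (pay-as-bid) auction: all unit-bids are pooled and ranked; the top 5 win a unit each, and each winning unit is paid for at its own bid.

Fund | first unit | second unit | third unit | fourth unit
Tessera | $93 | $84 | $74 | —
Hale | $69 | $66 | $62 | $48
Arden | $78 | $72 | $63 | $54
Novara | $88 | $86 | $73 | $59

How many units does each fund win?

Arden 1, Novara 2, Tessera 2

All unit-bids, highest first — top 5: 93 (Tessera-1), 88 (Novara-1), 86 (Novara-2), 84 (Tessera-2), 78 (Arden-1)
Next rejected bid: $74 (not a price — pay-as-bid).
Allocation: Arden 1, Novara 2, Tessera 2.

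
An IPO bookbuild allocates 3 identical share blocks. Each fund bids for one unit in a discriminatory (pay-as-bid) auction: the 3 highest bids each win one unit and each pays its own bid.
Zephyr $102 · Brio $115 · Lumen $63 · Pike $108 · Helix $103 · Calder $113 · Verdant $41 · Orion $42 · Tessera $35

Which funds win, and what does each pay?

Brio $115, Calder $113, Pike $108

Bids ranked high→low: 115 (Brio), 113 (Calder), 108 (Pike), 103 (Helix), 102 (Zephyr), …
The 3 highest are Brio, Calder, Pike.
Each winner pays its own bid: Brio $115, Calder $113, Pike $108.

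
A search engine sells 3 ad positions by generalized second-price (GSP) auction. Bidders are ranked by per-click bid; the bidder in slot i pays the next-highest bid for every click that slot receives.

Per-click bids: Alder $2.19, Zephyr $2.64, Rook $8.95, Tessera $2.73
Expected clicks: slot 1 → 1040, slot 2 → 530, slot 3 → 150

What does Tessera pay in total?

Tessera pays $1399.20

Ranked by bid: $8.95 (Rook) > $2.73 (Tessera) > $2.64 (Zephyr) > $2.19 (Alder)
Tessera holds slot 2 → pays next bid $2.64 × 530 clicks = $1399.20.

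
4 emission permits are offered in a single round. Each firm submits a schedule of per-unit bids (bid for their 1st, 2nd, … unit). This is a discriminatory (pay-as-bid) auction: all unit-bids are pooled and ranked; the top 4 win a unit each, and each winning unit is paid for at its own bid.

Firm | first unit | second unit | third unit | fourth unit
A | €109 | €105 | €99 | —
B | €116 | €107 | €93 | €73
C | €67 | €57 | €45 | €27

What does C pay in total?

Pooled unit-bids ranked (top 4): 116 (B-1), 109 (A-1), 107 (B-2), 105 (A-2)
Next rejected bid: €99 (not a price — pay-as-bid).
C wins no units.

C pays €0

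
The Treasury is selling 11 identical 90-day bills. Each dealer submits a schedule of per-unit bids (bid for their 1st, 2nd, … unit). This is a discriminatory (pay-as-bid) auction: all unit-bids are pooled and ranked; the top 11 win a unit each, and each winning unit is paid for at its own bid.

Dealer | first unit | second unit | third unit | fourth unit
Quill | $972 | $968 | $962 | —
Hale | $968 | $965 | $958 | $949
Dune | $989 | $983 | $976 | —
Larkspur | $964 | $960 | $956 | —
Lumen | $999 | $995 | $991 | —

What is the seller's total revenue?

Pooled unit-bids ranked (top 11): 999 (Lumen-1), 995 (Lumen-2), 991 (Lumen-3), 989 (Dune-1), 983 (Dune-2), 976 (Dune-3), 972 (Quill-1), 968 (Quill-2), 968 (Hale-1), 965 (Hale-2), 964 (Larkspur-1)
Next rejected bid: $962 (not a price — pay-as-bid).
Each winning unit pays its own bid.
Revenue = 999 + 995 + 991 + 989 + 983 + 976 + 972 + 968 + 968 + 965 + 964 = $10,770.

Total revenue: $10,770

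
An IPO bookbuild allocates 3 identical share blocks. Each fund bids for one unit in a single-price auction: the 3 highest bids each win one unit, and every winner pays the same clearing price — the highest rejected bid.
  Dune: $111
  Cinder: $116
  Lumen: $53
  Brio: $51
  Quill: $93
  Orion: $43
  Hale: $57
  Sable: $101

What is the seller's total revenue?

Total revenue: $279

Ordering the bids: 116 (Cinder), 111 (Dune), 101 (Sable), 93 (Quill), 57 (Hale), …
The 3 highest are Cinder, Dune, Sable.
Highest unsuccessful bid: $93 → clearing price.
Total revenue = 3 × $93 = $279.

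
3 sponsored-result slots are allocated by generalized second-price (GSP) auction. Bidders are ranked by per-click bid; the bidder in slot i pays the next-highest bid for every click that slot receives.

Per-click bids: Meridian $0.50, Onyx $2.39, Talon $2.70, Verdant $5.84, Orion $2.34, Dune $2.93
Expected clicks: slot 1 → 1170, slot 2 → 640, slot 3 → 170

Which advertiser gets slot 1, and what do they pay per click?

Verdant; $2.93 per click

Ranked by bid: $5.84 (Verdant) > $2.93 (Dune) > $2.70 (Talon) > $2.39 (Onyx) > …
Slot 1 goes to the first-ranked bidder, Verdant, who pays the next bid down: $2.93/click.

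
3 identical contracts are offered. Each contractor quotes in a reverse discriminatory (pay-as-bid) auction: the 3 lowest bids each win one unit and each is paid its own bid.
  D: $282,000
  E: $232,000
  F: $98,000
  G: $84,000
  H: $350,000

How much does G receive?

G is paid $84,000

Bids ranked low→high: 84,000 (G), 98,000 (F), 232,000 (E), 282,000 (D), 350,000 (H)
Lowest 3: G, F, E.
G wins → own bid $84,000.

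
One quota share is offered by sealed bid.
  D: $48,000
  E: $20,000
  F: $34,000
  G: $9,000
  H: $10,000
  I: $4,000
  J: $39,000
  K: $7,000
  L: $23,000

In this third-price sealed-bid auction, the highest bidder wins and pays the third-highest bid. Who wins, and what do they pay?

D pays $34,000

Bids ranked: 48,000 (D) > 39,000 (J) > 34,000 (F) > 23,000 (L) > 20,000 (E) > 10,000 (H) > …
D wins; payment is bid #3 in the ranking = $34,000.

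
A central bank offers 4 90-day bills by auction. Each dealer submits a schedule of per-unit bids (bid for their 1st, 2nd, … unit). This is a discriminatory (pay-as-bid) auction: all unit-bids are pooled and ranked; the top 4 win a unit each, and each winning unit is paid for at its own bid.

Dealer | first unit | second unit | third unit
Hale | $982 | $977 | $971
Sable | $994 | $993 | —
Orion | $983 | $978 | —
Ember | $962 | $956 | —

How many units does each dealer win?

All unit-bids, highest first — top 4: 994 (Sable-1), 993 (Sable-2), 983 (Orion-1), 982 (Hale-1)
Next rejected bid: $978 (not a price — pay-as-bid).
Allocation: Hale 1, Orion 1, Sable 2.

Hale 1, Orion 1, Sable 2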